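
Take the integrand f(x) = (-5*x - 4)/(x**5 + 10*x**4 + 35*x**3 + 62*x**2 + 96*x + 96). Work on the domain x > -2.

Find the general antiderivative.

F(x) = (3249*(x + 4)*log(x + 2) - 3885*(x + 4)*log(x + 4) + 318*(x + 4)*log(x**2 + 3) - 886*sqrt(3)*(x + 4)*atan(sqrt(3)*x/3) + 6384)/(15162*(x + 4)) + C

The denominator factors as (x + 2)*(x + 4)**2*(x**2 + 3); partial fractions split f into directly integrable pieces: (106*x - 443)/(2527*(x**2 + 3)) - 185/(722*(x + 4)) - 8/(19*(x + 4)**2) + 3/(14*(x + 2)).
Check: d/dx[(3249*(x + 4)*log(x + 2) - 3885*(x + 4)*log(x + 4) + 318*(x + 4)*log(x**2 + 3) - 886*sqrt(3)*(x + 4)*atan(sqrt(3)*x/3) + 6384)/(15162*(x + 4))] = (-5*x - 4)/(x**5 + 10*x**4 + 35*x**3 + 62*x**2 + 96*x + 96) = f(x).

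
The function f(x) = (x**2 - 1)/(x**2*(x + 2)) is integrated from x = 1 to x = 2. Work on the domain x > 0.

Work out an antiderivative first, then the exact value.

Antiderivative: F(x) = log(x)/4 + 3*log(x + 2)/4 + 1/(2*x); value = -3*log(3)/4 - 1/4 + log(2)/4 + 3*log(4)/4

Factor the denominator (x**2*(x + 2)) and decompose: f = 3/(4*(x + 2)) + 1/(4*x) - 1/(2*x**2); each piece integrates to a log, atan, or power term.
F(x) = log(x)/4 + 3*log(x + 2)/4 + 1/(2*x) is an antiderivative of f.
Check: d/dx[log(x)/4 + 3*log(x + 2)/4 + 1/(2*x)] = (x**2 - 1)/(x**3 + 2*x**2), which equals f(x).
F(2) = log(2)/4 + 1/4 + 3*log(4)/4; F(1) = 1/2 + 3*log(3)/4.
Integral = F(2) - F(1) = -3*log(3)/4 - 1/4 + log(2)/4 + 3*log(4)/4.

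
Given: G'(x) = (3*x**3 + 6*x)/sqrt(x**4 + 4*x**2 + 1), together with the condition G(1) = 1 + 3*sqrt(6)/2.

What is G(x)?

G'(x) matches the chain-rule pattern g'(h)*h' with inner function h(x) = x**4 + 4*x**2 + 1; substituting u = h(x) collapses the integral.
A general antiderivative is 3*sqrt(x**4 + 4*x**2 + 1)/2 + C.
The condition gives C = 1 + 3*sqrt(6)/2 - (3*sqrt(6)/2) = 1.
So G(x) = (3*sqrt(x**4 + 4*x**2 + 1) + 2)/2.
Check: d/dx[(3*sqrt(x**4 + 4*x**2 + 1) + 2)/2] = (3*x**3 + 6*x)/sqrt(x**4 + 4*x**2 + 1) = G'(x).

G(x) = (3*sqrt(x**4 + 4*x**2 + 1) + 2)/2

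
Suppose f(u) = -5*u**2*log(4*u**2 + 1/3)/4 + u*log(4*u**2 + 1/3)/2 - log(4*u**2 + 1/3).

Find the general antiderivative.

F(u) = (120*u**3 - 108*u**2 + 36*u*(-5*u**2 + 3*u - 12)*log(4*u**2 + 1/3) + 834*u + 9*log(u**2 + 1/12) - 139*sqrt(3)*atan(2*sqrt(3)*u))/432 + C

The integrand splits into summands that can be handled one at a time.
Check: d/du[(120*u**3 - 108*u**2 + 36*u*(-5*u**2 + 3*u - 12)*log(4*u**2 + 1/3) + 834*u + 9*log(u**2 + 1/12) - 139*sqrt(3)*atan(2*sqrt(3)*u))/432] = -5*u**2*log(4*u**2 + 1/3)/4 + u*log(4*u**2 + 1/3)/2 - log(4*u**2 + 1/3) = f(u).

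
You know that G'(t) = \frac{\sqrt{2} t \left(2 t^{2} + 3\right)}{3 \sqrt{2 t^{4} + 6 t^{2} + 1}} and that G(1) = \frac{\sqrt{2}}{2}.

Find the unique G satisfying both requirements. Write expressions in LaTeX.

G'(t) matches the chain-rule pattern g'(h)*h' with inner function h(t) = t^{4} + 3 t^{2} + \frac{1}{2}; substituting u = h(t) collapses the integral.
A general antiderivative is \frac{\sqrt{t^{4} + 3 t^{2} + \frac{1}{2}}}{3} + C.
The condition gives C = \frac{\sqrt{2}}{2} - (\frac{\sqrt{2}}{2}) = 0.
So G(t) = \frac{\sqrt{2} \sqrt{2 t^{4} + 6 t^{2} + 1}}{6}.
Check: d/dt[\frac{\sqrt{2} \sqrt{2 t^{4} + 6 t^{2} + 1}}{6}] = \frac{2 \sqrt{2} t^{3} + 3 \sqrt{2} t}{3 \sqrt{2 t^{4} + 6 t^{2} + 1}}, which equals G'(t).

G(t) = \frac{\sqrt{2} \sqrt{2 t^{4} + 6 t^{2} + 1}}{6}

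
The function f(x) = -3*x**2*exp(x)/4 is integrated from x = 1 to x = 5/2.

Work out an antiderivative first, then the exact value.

Antiderivative: F(x) = 3*(-x**2 + 2*x - 2)*exp(x)/4; value = -39*exp(5/2)/16 + 3*exp(1)/4

f has the shape u'v + uv' for u = -3*x**2/4 + 3*x/2 - 3/2 and v = exp(x) — it is the derivative of the product u*v.
F(x) = 3*(-x**2 + 2*x - 2)*exp(x)/4 is an antiderivative of f.
Check: d/dx[3*(-x**2 + 2*x - 2)*exp(x)/4] = -3*x**2*exp(x)/4 = f(x).
F(5/2) = -39*exp(5/2)/16; F(1) = -3*exp(1)/4.
Integral = F(5/2) - F(1) = -39*exp(5/2)/16 + 3*exp(1)/4.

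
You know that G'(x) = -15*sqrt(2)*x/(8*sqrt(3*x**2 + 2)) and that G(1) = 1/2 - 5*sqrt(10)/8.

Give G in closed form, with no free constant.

G(x) = 1/2 - 5*sqrt(3*x**2/2 + 1)/4

The substitution u = 3*x**2/2 + 1 works: G'(x) is exactly (dG/du)*(du/dx) for that inner function.
A general antiderivative is -5*sqrt(3*x**2/2 + 1)/4 + C.
The condition gives C = 1/2 - 5*sqrt(10)/8 - (-5*sqrt(10)/8) = 1/2.
So G(x) = 1/2 - 5*sqrt(3*x**2/2 + 1)/4.
Check: d/dx[1/2 - 5*sqrt(3*x**2/2 + 1)/4] = -15*sqrt(2)*x/(8*sqrt(3*x**2 + 2)) = G'(x).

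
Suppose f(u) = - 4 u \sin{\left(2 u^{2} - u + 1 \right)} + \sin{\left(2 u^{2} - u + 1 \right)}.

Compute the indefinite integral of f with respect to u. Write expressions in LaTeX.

F(u) = \cos{\left(2 u^{2} - u + 1 \right)} + C

f matches the chain-rule pattern g'(h)*h' with inner function h(u) = 2 u^{2} - u + 1; substituting w = h(u) collapses the integral.
Check: d/du[\cos{\left(2 u^{2} - u + 1 \right)}] = - 4 u \sin{\left(2 u^{2} - u + 1 \right)} + \sin{\left(2 u^{2} - u + 1 \right)} = f(u).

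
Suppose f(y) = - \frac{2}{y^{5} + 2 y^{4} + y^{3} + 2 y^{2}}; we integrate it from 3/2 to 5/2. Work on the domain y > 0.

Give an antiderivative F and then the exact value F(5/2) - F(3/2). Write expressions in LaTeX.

The denominator factors as y^{2} \left(y + 2\right) \left(y^{2} + 1\right); partial fractions split f into directly integrable pieces: - \frac{2 \left(y - 2\right)}{5 \left(y^{2} + 1\right)} - \frac{1}{10 \left(y + 2\right)} + \frac{1}{2 y} - \frac{1}{y^{2}}.
F(y) = \frac{5 y \log{\left(y \right)} - y \log{\left(y + 2 \right)} - 2 y \log{\left(y^{2} + 1 \right)} + 8 y \operatorname{atan}{\left(y \right)} + 10}{10 y} is an antiderivative of f.
Check: d/dy[\frac{5 y \log{\left(y \right)} - y \log{\left(y + 2 \right)} - 2 y \log{\left(y^{2} + 1 \right)} + 8 y \operatorname{atan}{\left(y \right)} + 10}{10 y}] = - \frac{2}{y^{5} + 2 y^{4} + y^{3} + 2 y^{2}} = f(y).
F(5/2) = - \frac{\log{\left(\frac{29}{4} \right)}}{5} - \frac{\log{\left(\frac{9}{2} \right)}}{10} + \frac{2}{5} + \frac{\log{\left(\frac{5}{2} \right)}}{2} + \frac{4 \operatorname{atan}{\left(\frac{5}{2} \right)}}{5}; F(3/2) = - \frac{\log{\left(\frac{13}{4} \right)}}{5} - \frac{\log{\left(\frac{7}{2} \right)}}{10} + \frac{\log{\left(\frac{3}{2} \right)}}{2} + \frac{2}{3} + \frac{4 \operatorname{atan}{\left(\frac{3}{2} \right)}}{5}.
Integral = F(5/2) - F(3/2) = - \frac{4 \operatorname{atan}{\left(\frac{3}{2} \right)}}{5} - \frac{\log{\left(\frac{29}{4} \right)}}{5} - \frac{4}{15} - \frac{\log{\left(\frac{3}{2} \right)}}{2} - \frac{\log{\left(\frac{9}{2} \right)}}{10} + \frac{\log{\left(\frac{7}{2} \right)}}{10} + \frac{\log{\left(\frac{13}{4} \right)}}{5} + \frac{\log{\left(\frac{5}{2} \right)}}{2} + \frac{4 \operatorname{atan}{\left(\frac{5}{2} \right)}}{5}.

Antiderivative: F(y) = \frac{5 y \log{\left(y \right)} - y \log{\left(y + 2 \right)} - 2 y \log{\left(y^{2} + 1 \right)} + 8 y \operatorname{atan}{\left(y \right)} + 10}{10 y}; value = - \frac{4 \operatorname{atan}{\left(\frac{3}{2} \right)}}{5} - \frac{\log{\left(\frac{29}{4} \right)}}{5} - \frac{4}{15} - \frac{\log{\left(\frac{3}{2} \right)}}{2} - \frac{\log{\left(\frac{9}{2} \right)}}{10} + \frac{\log{\left(\frac{7}{2} \right)}}{10} + \frac{\log{\left(\frac{13}{4} \right)}}{5} + \frac{\log{\left(\frac{5}{2} \right)}}{2} + \frac{4 \operatorname{atan}{\left(\frac{5}{2} \right)}}{5}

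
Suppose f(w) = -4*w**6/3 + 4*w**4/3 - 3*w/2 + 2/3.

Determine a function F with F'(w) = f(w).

An antiderivative is F(w) = -4*w**7/21 + 4*w**5/15 - 3*w**2/4 + 2*w/3.

Integrate term by term and add the pieces.
Check: d/dw[-4*w**7/21 + 4*w**5/15 - 3*w**2/4 + 2*w/3] = -4*w**6/3 + 4*w**4/3 - 3*w/2 + 2/3 = f(w).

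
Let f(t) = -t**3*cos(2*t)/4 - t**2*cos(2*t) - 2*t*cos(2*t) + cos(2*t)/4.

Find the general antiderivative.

Integrate term by term and add the pieces.
Check: d/dt[-t**3*sin(2*t)/8 - t**2*sin(2*t)/2 - 3*t**2*cos(2*t)/16 - 13*t*sin(2*t)/16 - t*cos(2*t)/2 + 3*sin(2*t)/8 - 13*cos(2*t)/32] = -t**3*cos(2*t)/4 - t**2*cos(2*t) - 2*t*cos(2*t) + cos(2*t)/4 = f(t).

F(t) = -t**3*sin(2*t)/8 - t**2*sin(2*t)/2 - 3*t**2*cos(2*t)/16 - 13*t*sin(2*t)/16 - t*cos(2*t)/2 + 3*sin(2*t)/8 - 13*cos(2*t)/32 + C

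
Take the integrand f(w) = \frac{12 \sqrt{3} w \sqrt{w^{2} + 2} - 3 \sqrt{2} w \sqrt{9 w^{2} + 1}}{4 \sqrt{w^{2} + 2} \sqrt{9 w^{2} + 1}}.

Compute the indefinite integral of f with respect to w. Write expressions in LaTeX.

F(w) = \frac{\sqrt{3} \left(- 3 \sqrt{6} \sqrt{w^{2} + 2} + 4 \sqrt{9 w^{2} + 1}\right)}{12} + C

Whatever form F(w) takes, F'(w) = f(w) is non-negotiable.
Check: d/dw[\frac{\sqrt{3} \left(- 3 \sqrt{6} \sqrt{w^{2} + 2} + 4 \sqrt{9 w^{2} + 1}\right)}{12}] = \frac{12 \sqrt{3} w \sqrt{w^{2} + 2} - 3 \sqrt{2} w \sqrt{9 w^{2} + 1}}{4 \sqrt{w^{2} + 2} \sqrt{9 w^{2} + 1}} = f(w).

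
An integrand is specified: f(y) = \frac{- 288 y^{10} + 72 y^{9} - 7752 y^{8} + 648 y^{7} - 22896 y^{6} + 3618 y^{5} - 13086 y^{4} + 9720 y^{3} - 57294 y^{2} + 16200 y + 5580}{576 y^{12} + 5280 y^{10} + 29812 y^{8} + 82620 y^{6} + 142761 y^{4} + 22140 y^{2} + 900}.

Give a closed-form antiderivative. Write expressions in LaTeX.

An antiderivative is F(y) = \frac{48 y^{5} - 6 y^{4} + 504 y^{3} - 27 y^{2} + 744 y - 90}{96 y^{6} + 440 y^{4} + 1476 y^{2} + 120}.

Any candidate F(y) must reproduce f(y) exactly when differentiated.
Check: d/dy[\frac{48 y^{5} - 6 y^{4} + 504 y^{3} - 27 y^{2} + 744 y - 90}{96 y^{6} + 440 y^{4} + 1476 y^{2} + 120}] = \frac{- 288 y^{10} + 72 y^{9} - 7752 y^{8} + 648 y^{7} - 22896 y^{6} + 3618 y^{5} - 13086 y^{4} + 9720 y^{3} - 57294 y^{2} + 16200 y + 5580}{576 y^{12} + 5280 y^{10} + 29812 y^{8} + 82620 y^{6} + 142761 y^{4} + 22140 y^{2} + 900} = f(y).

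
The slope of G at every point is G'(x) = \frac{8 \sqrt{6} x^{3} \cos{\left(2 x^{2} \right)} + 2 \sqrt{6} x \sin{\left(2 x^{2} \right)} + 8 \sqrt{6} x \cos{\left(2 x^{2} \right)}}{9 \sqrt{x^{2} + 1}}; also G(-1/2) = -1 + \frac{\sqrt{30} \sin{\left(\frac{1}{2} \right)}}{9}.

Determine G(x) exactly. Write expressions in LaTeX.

Recognize the product-rule pattern: G'(x) = u'v + uv' with u = \frac{4 \sqrt{\frac{3 x^{2}}{2} + \frac{3}{2}}}{9}, v = \sin{\left(2 x^{2} \right)}, so integration by parts undoes it.
A general antiderivative is \frac{4 \sqrt{\frac{3 x^{2}}{2} + \frac{3}{2}} \sin{\left(2 x^{2} \right)}}{9} + C.
The condition gives C = -1 + \frac{\sqrt{30} \sin{\left(\frac{1}{2} \right)}}{9} - (\frac{\sqrt{30} \sin{\left(\frac{1}{2} \right)}}{9}) = -1.
So G(x) = \frac{4 \sqrt{\frac{3 x^{2}}{2} + \frac{3}{2}} \sin{\left(2 x^{2} \right)}}{9} - 1.
Check: d/dx[\frac{4 \sqrt{\frac{3 x^{2}}{2} + \frac{3}{2}} \sin{\left(2 x^{2} \right)}}{9} - 1] = \frac{8 \sqrt{6} x^{3} \cos{\left(2 x^{2} \right)} + 2 \sqrt{6} x \sin{\left(2 x^{2} \right)} + 8 \sqrt{6} x \cos{\left(2 x^{2} \right)}}{9 \sqrt{x^{2} + 1}} = G'(x).

G(x) = \frac{4 \sqrt{\frac{3 x^{2}}{2} + \frac{3}{2}} \sin{\left(2 x^{2} \right)}}{9} - 1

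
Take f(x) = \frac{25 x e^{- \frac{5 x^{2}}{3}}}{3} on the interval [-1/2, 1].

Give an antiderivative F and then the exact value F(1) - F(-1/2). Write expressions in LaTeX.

f matches the chain-rule pattern g'(h)*h' with inner function h(x) = - \frac{5 x^{2}}{3}; substituting u = h(x) collapses the integral.
F(x) = - \frac{5 e^{- \frac{5 x^{2}}{3}}}{2} is an antiderivative of f.
Check: d/dx[- \frac{5 e^{- \frac{5 x^{2}}{3}}}{2}] = \frac{25 x e^{- \frac{5 x^{2}}{3}}}{3} = f(x).
F(1) = - \frac{5}{2 e^{\frac{5}{3}}}; F(-1/2) = - \frac{5}{2 e^{\frac{5}{12}}}.
Integral = F(1) - F(-1/2) = - \frac{5}{2 e^{\frac{5}{3}}} + \frac{5}{2 e^{\frac{5}{12}}}.

Antiderivative: F(x) = - \frac{5 e^{- \frac{5 x^{2}}{3}}}{2}; value = - \frac{5}{2 e^{\frac{5}{3}}} + \frac{5}{2 e^{\frac{5}{12}}}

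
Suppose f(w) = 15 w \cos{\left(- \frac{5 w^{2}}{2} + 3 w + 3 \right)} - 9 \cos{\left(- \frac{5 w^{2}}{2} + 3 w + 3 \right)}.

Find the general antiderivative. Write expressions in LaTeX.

F(w) = - 3 \sin{\left(- \frac{5 w^{2}}{2} + 3 w + 3 \right)} + C

f matches the chain-rule pattern g'(h)*h' with inner function h(w) = - \frac{5 w^{2}}{2} + 3 w + 3; substituting u = h(w) collapses the integral.
Check: d/dw[- 3 \sin{\left(- \frac{5 w^{2}}{2} + 3 w + 3 \right)}] = 15 w \cos{\left(- \frac{5 w^{2}}{2} + 3 w + 3 \right)} - 9 \cos{\left(- \frac{5 w^{2}}{2} + 3 w + 3 \right)} = f(w).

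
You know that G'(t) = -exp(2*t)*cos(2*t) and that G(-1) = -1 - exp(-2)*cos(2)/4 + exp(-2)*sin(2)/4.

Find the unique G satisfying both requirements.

G(t) = -exp(2*t)*sin(2*t)/4 - exp(2*t)*cos(2*t)/4 - 1

Recover the given G'(t) by differentiating a candidate G(t); any mismatch rules it out.
A general antiderivative is -exp(2*t)*sin(2*t)/4 - exp(2*t)*cos(2*t)/4 + C.
The condition gives C = -1 - exp(-2)*cos(2)/4 + exp(-2)*sin(2)/4 - (-exp(-2)*cos(2)/4 + exp(-2)*sin(2)/4) = -1.
So G(t) = -exp(2*t)*sin(2*t)/4 - exp(2*t)*cos(2*t)/4 - 1.
Check: d/dt[-exp(2*t)*sin(2*t)/4 - exp(2*t)*cos(2*t)/4 - 1] = -exp(2*t)*cos(2*t) = G'(t).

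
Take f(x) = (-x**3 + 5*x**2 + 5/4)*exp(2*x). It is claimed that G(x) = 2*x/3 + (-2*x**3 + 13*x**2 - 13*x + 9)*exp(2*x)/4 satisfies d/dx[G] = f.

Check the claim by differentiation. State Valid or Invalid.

d/dx[G] = -x**3*exp(2*x) + 5*x**2*exp(2*x) + 5*exp(2*x)/4 + 2/3
d/dx[G] - f(x) = 2/3 != 0.

Invalid: d/dx[G] - f = 2/3, which is not 0.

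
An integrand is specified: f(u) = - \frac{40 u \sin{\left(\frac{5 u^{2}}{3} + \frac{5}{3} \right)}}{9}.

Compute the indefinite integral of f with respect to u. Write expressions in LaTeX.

F(u) = \frac{4 \cos{\left(\frac{5 u^{2}}{3} + \frac{5}{3} \right)}}{3} + C

f matches the chain-rule pattern g'(h)*h' with inner function h(u) = \frac{5 u^{2}}{3} + \frac{5}{3}; substituting w = h(u) collapses the integral.
Check: d/du[\frac{4 \cos{\left(\frac{5 u^{2}}{3} + \frac{5}{3} \right)}}{3}] = - \frac{40 u \sin{\left(\frac{5 u^{2}}{3} + \frac{5}{3} \right)}}{9} = f(u).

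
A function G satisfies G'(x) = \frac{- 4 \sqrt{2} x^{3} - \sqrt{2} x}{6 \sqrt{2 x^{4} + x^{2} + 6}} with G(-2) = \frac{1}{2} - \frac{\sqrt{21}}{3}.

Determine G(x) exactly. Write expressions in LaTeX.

G(x) = \frac{1}{2} - \frac{\sqrt{x^{4} + \frac{x^{2}}{2} + 3}}{3}

G'(x) matches the chain-rule pattern g'(h)*h' with inner function h(x) = x^{4} + \frac{x^{2}}{2} + 3; substituting u = h(x) collapses the integral.
A general antiderivative is - \frac{\sqrt{x^{4} + \frac{x^{2}}{2} + 3}}{3} + C.
The condition gives C = \frac{1}{2} - \frac{\sqrt{21}}{3} - (- \frac{\sqrt{21}}{3}) = \frac{1}{2}.
So G(x) = \frac{1}{2} - \frac{\sqrt{x^{4} + \frac{x^{2}}{2} + 3}}{3}.
Check: d/dx[\frac{1}{2} - \frac{\sqrt{x^{4} + \frac{x^{2}}{2} + 3}}{3}] = \frac{- 4 \sqrt{2} x^{3} - \sqrt{2} x}{6 \sqrt{2 x^{4} + x^{2} + 6}} = G'(x).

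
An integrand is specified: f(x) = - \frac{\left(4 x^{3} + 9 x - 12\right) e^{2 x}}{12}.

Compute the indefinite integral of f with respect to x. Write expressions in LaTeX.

F(x) = - \frac{\left(8 x^{3} - 12 x^{2} + 30 x - 39\right) e^{2 x}}{48} + C

f has the shape u'v + uv' for u = - \frac{x^{3}}{6} + \frac{x^{2}}{4} - \frac{5 x}{8} + \frac{13}{16} and v = e^{2 x} — it is the derivative of the product u*v.
Check: d/dx[- \frac{\left(8 x^{3} - 12 x^{2} + 30 x - 39\right) e^{2 x}}{48}] = - \frac{x^{3} e^{2 x}}{3} - \frac{3 x e^{2 x}}{4} + e^{2 x}, which equals f(x).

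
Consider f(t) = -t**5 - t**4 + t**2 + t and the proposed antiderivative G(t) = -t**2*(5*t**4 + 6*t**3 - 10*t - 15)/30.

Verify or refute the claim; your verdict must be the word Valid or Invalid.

d/dt[G] = -t**5 - t**4 + t**2 + t
This equals f(t) exactly, so the claim holds.

Valid. The derivative of G reproduces f.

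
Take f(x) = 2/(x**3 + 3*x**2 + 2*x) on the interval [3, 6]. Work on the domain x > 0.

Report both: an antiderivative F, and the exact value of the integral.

Factor the denominator (x*(x + 1)*(x + 2)) and decompose: f = 1/(x + 2) - 2/(x + 1) + 1/x; each piece integrates to a log, atan, or power term.
F(x) = -2*log(x + 1) + log(x**2 + 2*x) is an antiderivative of f.
Check: d/dx[-2*log(x + 1) + log(x**2 + 2*x)] = 2/(x**3 + 3*x**2 + 2*x) = f(x).
F(6) = -2*log(7) + log(48); F(3) = -2*log(4) + log(15).
Integral = F(6) - F(3) = -2*log(7) - log(15) + 2*log(4) + log(48).

Antiderivative: F(x) = -2*log(x + 1) + log(x**2 + 2*x); value = -2*log(7) - log(15) + 2*log(4) + log(48)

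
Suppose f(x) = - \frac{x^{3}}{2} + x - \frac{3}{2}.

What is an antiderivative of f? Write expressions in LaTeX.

Integrate term by term and add the pieces.
Check: d/dx[- \frac{x^{4}}{8} + \frac{x^{2}}{2} - \frac{3 x}{2}] = - \frac{x^{3}}{2} + x - \frac{3}{2} = f(x).

An antiderivative is F(x) = - \frac{x^{4}}{8} + \frac{x^{2}}{2} - \frac{3 x}{2}.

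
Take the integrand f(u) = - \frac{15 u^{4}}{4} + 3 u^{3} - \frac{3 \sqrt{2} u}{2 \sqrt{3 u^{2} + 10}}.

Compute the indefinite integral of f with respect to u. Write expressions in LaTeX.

F(u) = - \frac{3 u^{5}}{4} + \frac{3 u^{4}}{4} - \sqrt{\frac{3 u^{2}}{2} + 5} + C

The integrand splits into summands that can be handled one at a time.
Check: d/du[- \frac{3 u^{5}}{4} + \frac{3 u^{4}}{4} - \sqrt{\frac{3 u^{2}}{2} + 5}] = \frac{- 15 u^{4} \sqrt{3 u^{2} + 10} + 12 u^{3} \sqrt{3 u^{2} + 10} - 6 \sqrt{2} u}{4 \sqrt{3 u^{2} + 10}}, which equals f(u).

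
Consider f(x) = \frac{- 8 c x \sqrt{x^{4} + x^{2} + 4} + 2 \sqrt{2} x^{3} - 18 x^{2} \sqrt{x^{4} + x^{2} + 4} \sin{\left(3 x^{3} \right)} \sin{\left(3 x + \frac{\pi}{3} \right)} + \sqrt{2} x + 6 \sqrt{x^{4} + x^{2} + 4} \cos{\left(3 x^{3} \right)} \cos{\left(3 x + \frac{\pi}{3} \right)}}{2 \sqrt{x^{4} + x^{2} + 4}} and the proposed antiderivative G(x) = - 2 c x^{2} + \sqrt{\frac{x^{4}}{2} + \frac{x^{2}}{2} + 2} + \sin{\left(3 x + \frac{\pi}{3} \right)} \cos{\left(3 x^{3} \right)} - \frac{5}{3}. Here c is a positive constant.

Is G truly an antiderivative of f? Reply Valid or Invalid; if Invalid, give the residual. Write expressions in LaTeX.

d/dx[G] = \frac{- 8 c x \sqrt{x^{4} + x^{2} + 4} + 2 \sqrt{2} x^{3} - 18 x^{2} \sqrt{x^{4} + x^{2} + 4} \sin{\left(3 x^{3} \right)} \sin{\left(3 x + \frac{\pi}{3} \right)} + \sqrt{2} x + 6 \sqrt{x^{4} + x^{2} + 4} \cos{\left(3 x^{3} \right)} \cos{\left(3 x + \frac{\pi}{3} \right)}}{2 \sqrt{x^{4} + x^{2} + 4}}
This equals f(x) exactly, so the claim holds.

Valid - the claim checks out under differentiation.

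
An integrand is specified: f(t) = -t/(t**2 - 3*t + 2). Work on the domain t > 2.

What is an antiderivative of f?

An antiderivative is F(t) = -2*log(t - 2) + log(t - 1).

Factor the denominator ((t - 2)*(t - 1)) and decompose: f = 1/(t - 1) - 2/(t - 2); each piece integrates to a log, atan, or power term.
Check: d/dt[-2*log(t - 2) + log(t - 1)] = -t/(t**2 - 3*t + 2) = f(t).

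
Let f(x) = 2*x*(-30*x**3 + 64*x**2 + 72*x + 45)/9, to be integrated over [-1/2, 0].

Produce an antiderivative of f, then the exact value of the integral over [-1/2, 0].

Antiderivative: F(x) = x**2*(-12*x**3 + 2*(-4*x - 3)**2 + 27)/9; value = -61/72

For F(x) to be correct the identity F'(x) - f(x) = 0 must hold.
F(x) = x**2*(-12*x**3 + 2*(-4*x - 3)**2 + 27)/9 is an antiderivative of f.
Check: d/dx[x**2*(-12*x**3 + 2*(-4*x - 3)**2 + 27)/9] = -20*x**4/3 + 128*x**3/9 + 16*x**2 + 10*x, which equals f(x).
F(0) = 0; F(-1/2) = 61/72.
Integral = F(0) - F(-1/2) = -61/72.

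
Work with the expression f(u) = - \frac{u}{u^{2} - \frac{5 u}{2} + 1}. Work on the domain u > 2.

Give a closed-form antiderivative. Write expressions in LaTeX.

Factor the denominator (\left(u - 2\right) \left(2 u - 1\right)) and decompose: f = \frac{2}{3 \left(2 u - 1\right)} - \frac{4}{3 \left(u - 2\right)}; each piece integrates to a log, atan, or power term.
Check: d/du[\frac{- 4 \log{\left(u - 2 \right)} + \log{\left(u - \frac{1}{2} \right)}}{3}] = - \frac{2 u}{2 u^{2} - 5 u + 2}, which equals f(u).

An antiderivative is F(u) = \frac{- 4 \log{\left(u - 2 \right)} + \log{\left(u - \frac{1}{2} \right)}}{3}.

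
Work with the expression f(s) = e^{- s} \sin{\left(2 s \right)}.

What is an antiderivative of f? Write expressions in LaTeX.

An antiderivative is F(s) = - \frac{e^{- s} \sin{\left(2 s \right)}}{5} - \frac{2 e^{- s} \cos{\left(2 s \right)}}{5}.

Check any antiderivative F(s) by computing F'(s) and comparing it with f(s).
Check: d/ds[- \frac{e^{- s} \sin{\left(2 s \right)}}{5} - \frac{2 e^{- s} \cos{\left(2 s \right)}}{5}] = e^{- s} \sin{\left(2 s \right)} = f(s).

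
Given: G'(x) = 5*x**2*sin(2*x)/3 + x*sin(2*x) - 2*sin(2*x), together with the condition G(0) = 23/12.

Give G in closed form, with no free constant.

G(x) = -5*x**2*cos(2*x)/6 + 5*x*sin(2*x)/6 - x*cos(2*x)/2 + sin(2*x)/4 + 17*cos(2*x)/12 + 1/2

Integrate term by term and add the pieces.
A general antiderivative is -5*x**2*cos(2*x)/6 + 5*x*sin(2*x)/6 - x*cos(2*x)/2 + sin(2*x)/4 + 17*cos(2*x)/12 + C.
The condition gives C = 23/12 - (17/12) = 1/2.
So G(x) = -5*x**2*cos(2*x)/6 + 5*x*sin(2*x)/6 - x*cos(2*x)/2 + sin(2*x)/4 + 17*cos(2*x)/12 + 1/2.
Check: d/dx[-5*x**2*cos(2*x)/6 + 5*x*sin(2*x)/6 - x*cos(2*x)/2 + sin(2*x)/4 + 17*cos(2*x)/12 + 1/2] = 5*x**2*sin(2*x)/3 + x*sin(2*x) - 2*sin(2*x) = G'(x).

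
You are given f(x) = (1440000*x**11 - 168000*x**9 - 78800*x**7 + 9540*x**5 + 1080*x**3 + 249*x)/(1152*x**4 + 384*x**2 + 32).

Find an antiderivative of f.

An antiderivative is F(x) = 625*x**8/4 - 375*x**6/4 + 675*x**4/32 - 135*x**2/64 - 1/(6*x**2 + 1).

A candidate is checked by its d/dx: the result must match f(x).
Check: d/dx[625*x**8/4 - 375*x**6/4 + 675*x**4/32 - 135*x**2/64 - 1/(6*x**2 + 1)] = (1440000*x**11 - 168000*x**9 - 78800*x**7 + 9540*x**5 + 1080*x**3 + 249*x)/(1152*x**4 + 384*x**2 + 32) = f(x).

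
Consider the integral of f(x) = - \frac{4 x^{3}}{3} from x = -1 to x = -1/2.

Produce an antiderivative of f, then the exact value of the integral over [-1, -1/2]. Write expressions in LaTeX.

An antiderivative F(x) passes only if d/dx[F] lands on f(x) exactly.
F(x) = - \frac{x^{4}}{3} is an antiderivative of f.
Check: d/dx[- \frac{x^{4}}{3}] = - \frac{4 x^{3}}{3} = f(x).
F(-1/2) = - \frac{1}{48}; F(-1) = - \frac{1}{3}.
Integral = F(-1/2) - F(-1) = \frac{5}{16}.

Antiderivative: F(x) = - \frac{x^{4}}{3}; value = \frac{5}{16}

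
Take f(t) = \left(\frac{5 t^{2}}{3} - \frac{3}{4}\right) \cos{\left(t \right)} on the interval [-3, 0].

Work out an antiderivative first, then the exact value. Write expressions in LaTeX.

Differentiate the proposed F(t) back; it has to land on f(t) exactly.
F(t) = \frac{5 t^{2} \sin{\left(t \right)}}{3} + \frac{10 t \cos{\left(t \right)}}{3} - \frac{49 \sin{\left(t \right)}}{12} is an antiderivative of f.
Check: d/dt[\frac{5 t^{2} \sin{\left(t \right)}}{3} + \frac{10 t \cos{\left(t \right)}}{3} - \frac{49 \sin{\left(t \right)}}{12}] = \frac{5 t^{2} \cos{\left(t \right)}}{3} - \frac{3 \cos{\left(t \right)}}{4}, which equals f(t).
F(0) = 0; F(-3) = - \frac{131 \sin{\left(3 \right)}}{12} - 10 \cos{\left(3 \right)}.
Integral = F(0) - F(-3) = 10 \cos{\left(3 \right)} + \frac{131 \sin{\left(3 \right)}}{12}.

Antiderivative: F(t) = \frac{5 t^{2} \sin{\left(t \right)}}{3} + \frac{10 t \cos{\left(t \right)}}{3} - \frac{49 \sin{\left(t \right)}}{12}; value = 10 \cos{\left(3 \right)} + \frac{131 \sin{\left(3 \right)}}{12}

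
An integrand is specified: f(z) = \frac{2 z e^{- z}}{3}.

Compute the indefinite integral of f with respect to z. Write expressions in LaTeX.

F(z) = - \frac{2 \left(z + 1\right) e^{- z}}{3} + C

f has the shape u'v + uv' for u = - \frac{2 z}{3} - \frac{2}{3} and v = e^{- z} — it is the derivative of the product u*v.
Check: d/dz[- \frac{2 \left(z + 1\right) e^{- z}}{3}] = \frac{2 z e^{- z}}{3} = f(z).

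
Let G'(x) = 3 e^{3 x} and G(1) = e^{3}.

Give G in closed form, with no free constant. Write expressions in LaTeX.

G(x) = e^{3 x}

Since d/dx undoes antidifferentiation here, G(x) must give back the stated G'(x).
A general antiderivative is e^{3 x} + C.
The condition gives C = e^{3} - (e^{3}) = 0.
So G(x) = e^{3 x}.
Check: d/dx[e^{3 x}] = 3 e^{3 x} = G'(x).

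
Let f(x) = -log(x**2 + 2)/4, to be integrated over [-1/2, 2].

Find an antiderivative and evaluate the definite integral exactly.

Antiderivative: F(x) = (-x*log(x**2 + 2) + 2*x - 2*sqrt(2)*atan(sqrt(2)*x/2))/4; value = -log(6)/2 - sqrt(2)*atan(sqrt(2))/2 - sqrt(2)*atan(sqrt(2)/4)/2 - log(9/4)/8 + 5/4

A candidate is checked by its d/dx: the result must match f(x).
F(x) = (-x*log(x**2 + 2) + 2*x - 2*sqrt(2)*atan(sqrt(2)*x/2))/4 is an antiderivative of f.
Check: d/dx[(-x*log(x**2 + 2) + 2*x - 2*sqrt(2)*atan(sqrt(2)*x/2))/4] = -log(x**2 + 2)/4 = f(x).
F(2) = -log(6)/2 - sqrt(2)*atan(sqrt(2))/2 + 1; F(-1/2) = -1/4 + log(9/4)/8 + sqrt(2)*atan(sqrt(2)/4)/2.
Integral = F(2) - F(-1/2) = -log(6)/2 - sqrt(2)*atan(sqrt(2))/2 - sqrt(2)*atan(sqrt(2)/4)/2 - log(9/4)/8 + 5/4.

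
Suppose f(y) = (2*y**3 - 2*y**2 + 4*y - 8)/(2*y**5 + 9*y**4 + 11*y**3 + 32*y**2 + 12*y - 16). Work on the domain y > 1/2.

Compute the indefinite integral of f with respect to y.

Factor the denominator ((y + 1)*(y + 4)*(2*y - 1)*(y**2 + 4)) and decompose: f = 4*(2*y + 1)/(85*(y**2 + 4)) - 100/(459*(2*y - 1)) - 46/(135*(y + 4)) + 16/(45*(y + 1)); each piece integrates to a log, atan, or power term.
Check: d/dy[-50*log(y - 1/2)/459 + 16*log(y + 1)/45 - 46*log(y + 4)/135 + 4*log(y**2 + 4)/85 + 2*atan(y/2)/85] = (2*y**3 - 2*y**2 + 4*y - 8)/(2*y**5 + 9*y**4 + 11*y**3 + 32*y**2 + 12*y - 16) = f(y).

F(y) = -50*log(y - 1/2)/459 + 16*log(y + 1)/45 - 46*log(y + 4)/135 + 4*log(y**2 + 4)/85 + 2*atan(y/2)/85 + C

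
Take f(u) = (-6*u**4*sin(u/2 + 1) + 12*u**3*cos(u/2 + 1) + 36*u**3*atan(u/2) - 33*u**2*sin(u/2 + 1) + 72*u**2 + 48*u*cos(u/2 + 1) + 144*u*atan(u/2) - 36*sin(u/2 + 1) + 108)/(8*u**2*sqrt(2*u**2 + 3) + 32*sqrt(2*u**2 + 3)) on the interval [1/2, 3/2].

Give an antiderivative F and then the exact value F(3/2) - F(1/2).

Antiderivative: F(u) = 3*sqrt(2*u**2 + 3)*(cos(u/2 + 1) + 3*atan(u/2))/4; value = -9*sqrt(14)*atan(1/4)/8 - 3*sqrt(14)*cos(5/4)/8 + 3*sqrt(30)*cos(7/4)/8 + 9*sqrt(30)*atan(3/4)/8

f has the shape v'r + vr' for v = -3*sqrt(2*u**2 + 3) and r = -cos(u/2 + 1)/4 - 3*atan(u/2)/4 — it is the derivative of the product v*r.
F(u) = 3*sqrt(2*u**2 + 3)*(cos(u/2 + 1) + 3*atan(u/2))/4 is an antiderivative of f.
Check: d/du[3*sqrt(2*u**2 + 3)*(cos(u/2 + 1) + 3*atan(u/2))/4] = (-6*u**4*sin(u/2 + 1) + 12*u**3*cos(u/2 + 1) + 36*u**3*atan(u/2) - 33*u**2*sin(u/2 + 1) + 72*u**2 + 48*u*cos(u/2 + 1) + 144*u*atan(u/2) - 36*sin(u/2 + 1) + 108)/(8*u**2*sqrt(2*u**2 + 3) + 32*sqrt(2*u**2 + 3)) = f(u).
F(3/2) = 3*sqrt(30)*cos(7/4)/8 + 9*sqrt(30)*atan(3/4)/8; F(1/2) = 3*sqrt(14)*cos(5/4)/8 + 9*sqrt(14)*atan(1/4)/8.
Integral = F(3/2) - F(1/2) = -9*sqrt(14)*atan(1/4)/8 - 3*sqrt(14)*cos(5/4)/8 + 3*sqrt(30)*cos(7/4)/8 + 9*sqrt(30)*atan(3/4)/8.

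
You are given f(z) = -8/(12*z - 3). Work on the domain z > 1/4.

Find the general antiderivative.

Any candidate F(z) must reproduce f(z) exactly when differentiated.
Check: d/dz[-2*log(4*z - 1)/3] = -8/(12*z - 3) = f(z).

F(z) = -2*log(4*z - 1)/3 + C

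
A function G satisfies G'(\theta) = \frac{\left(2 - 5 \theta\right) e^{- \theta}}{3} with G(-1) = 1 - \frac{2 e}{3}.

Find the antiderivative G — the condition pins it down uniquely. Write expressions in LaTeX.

Recognize the product-rule pattern: G'(\theta) = u'v + uv' with u = \frac{5 \theta}{3} + 1, v = e^{- \theta}, so integration by parts undoes it.
A general antiderivative is \frac{\left(5 \theta + 3\right) e^{- \theta}}{3} + C.
The condition gives C = 1 - \frac{2 e}{3} - (- \frac{2 e}{3}) = 1.
So G(\theta) = \frac{\left(5 \theta + 3\right) e^{- \theta}}{3} + 1.
Check: d/d\theta[\frac{\left(5 \theta + 3\right) e^{- \theta}}{3} + 1] = \frac{\left(2 - 5 \theta\right) e^{- \theta}}{3} = G'(\theta).

G(\theta) = \frac{\left(5 \theta + 3\right) e^{- \theta}}{3} + 1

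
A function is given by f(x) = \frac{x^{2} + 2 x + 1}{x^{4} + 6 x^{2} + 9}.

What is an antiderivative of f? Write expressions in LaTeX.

Any candidate F(x) must reproduce f(x) exactly when differentiated.
Check: d/dx[\frac{- x - 3}{3 x^{2} + 9} + \frac{2 \sqrt{3} \operatorname{atan}{\left(\frac{\sqrt{3} x}{3} \right)}}{9}] = \frac{x^{2} + 2 x + 1}{x^{4} + 6 x^{2} + 9} = f(x).

An antiderivative is F(x) = \frac{- x - 3}{3 x^{2} + 9} + \frac{2 \sqrt{3} \operatorname{atan}{\left(\frac{\sqrt{3} x}{3} \right)}}{9}.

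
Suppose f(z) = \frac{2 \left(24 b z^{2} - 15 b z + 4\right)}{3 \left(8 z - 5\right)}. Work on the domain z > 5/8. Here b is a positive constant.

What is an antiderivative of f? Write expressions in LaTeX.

An antiderivative is F(z) = b z^{2} + \frac{\log{\left(4 z - \frac{5}{2} \right)}}{3}.

Whatever form F(z) takes, F'(z) = f(z) is non-negotiable.
Check: d/dz[b z^{2} + \frac{\log{\left(4 z - \frac{5}{2} \right)}}{3}] = \frac{48 b z^{2} - 30 b z + 8}{24 z - 15}, which equals f(z).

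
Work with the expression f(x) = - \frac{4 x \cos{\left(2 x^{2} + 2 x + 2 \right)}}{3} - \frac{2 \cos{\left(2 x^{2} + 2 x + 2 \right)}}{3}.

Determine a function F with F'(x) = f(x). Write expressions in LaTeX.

f matches the chain-rule pattern g'(h)*h' with inner function h(x) = 2 x^{2} + 2 x + 2; substituting u = h(x) collapses the integral.
Check: d/dx[- \frac{\sin{\left(2 x^{2} + 2 x + 2 \right)}}{3}] = - \frac{4 x \cos{\left(2 x^{2} + 2 x + 2 \right)}}{3} - \frac{2 \cos{\left(2 x^{2} + 2 x + 2 \right)}}{3} = f(x).

An antiderivative is F(x) = - \frac{\sin{\left(2 x^{2} + 2 x + 2 \right)}}{3}.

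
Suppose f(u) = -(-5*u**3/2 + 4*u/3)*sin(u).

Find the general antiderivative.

F(u) = -5*u**3*cos(u)/2 + 15*u**2*sin(u)/2 + 49*u*cos(u)/3 - 49*sin(u)/3 + C

Recover f(u) by differentiating a candidate F(u); any mismatch rules it out.
Check: d/du[-5*u**3*cos(u)/2 + 15*u**2*sin(u)/2 + 49*u*cos(u)/3 - 49*sin(u)/3] = 5*u**3*sin(u)/2 - 4*u*sin(u)/3, which equals f(u).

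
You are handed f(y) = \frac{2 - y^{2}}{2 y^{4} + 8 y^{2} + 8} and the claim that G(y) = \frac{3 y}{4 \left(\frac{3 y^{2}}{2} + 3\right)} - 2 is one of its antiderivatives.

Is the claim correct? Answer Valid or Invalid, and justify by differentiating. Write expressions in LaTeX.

d/dy[G] = \frac{2 - y^{2}}{2 y^{4} + 8 y^{2} + 8}
This equals f(y) exactly, so the claim holds.

Valid - differentiating G returns exactly f.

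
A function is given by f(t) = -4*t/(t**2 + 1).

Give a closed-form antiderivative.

f matches the chain-rule pattern g'(h)*h' with inner function h(t) = t**2 + 1; substituting u = h(t) collapses the integral.
Check: d/dt[-2*log(t**2 + 1)] = -4*t/(t**2 + 1) = f(t).

An antiderivative is F(t) = -2*log(t**2 + 1).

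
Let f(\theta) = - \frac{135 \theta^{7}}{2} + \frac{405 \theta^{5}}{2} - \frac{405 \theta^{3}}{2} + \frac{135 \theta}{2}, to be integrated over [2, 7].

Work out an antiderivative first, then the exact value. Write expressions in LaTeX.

Antiderivative: F(\theta) = - \frac{5 \left(\frac{3}{2} - \frac{3 \theta^{2}}{2}\right)^{4}}{3}; value = - \frac{716625225}{16}

f matches the chain-rule pattern g'(h)*h' with inner function h(\theta) = \frac{3}{2} - \frac{3 \theta^{2}}{2}; substituting u = h(\theta) collapses the integral.
F(\theta) = - \frac{5 \left(\frac{3}{2} - \frac{3 \theta^{2}}{2}\right)^{4}}{3} is an antiderivative of f.
Check: d/d\theta[- \frac{5 \left(\frac{3}{2} - \frac{3 \theta^{2}}{2}\right)^{4}}{3}] = - \frac{135 \theta^{7}}{2} + \frac{405 \theta^{5}}{2} - \frac{405 \theta^{3}}{2} + \frac{135 \theta}{2} = f(\theta).
F(7) = -44789760; F(2) = - \frac{10935}{16}.
Integral = F(7) - F(2) = - \frac{716625225}{16}.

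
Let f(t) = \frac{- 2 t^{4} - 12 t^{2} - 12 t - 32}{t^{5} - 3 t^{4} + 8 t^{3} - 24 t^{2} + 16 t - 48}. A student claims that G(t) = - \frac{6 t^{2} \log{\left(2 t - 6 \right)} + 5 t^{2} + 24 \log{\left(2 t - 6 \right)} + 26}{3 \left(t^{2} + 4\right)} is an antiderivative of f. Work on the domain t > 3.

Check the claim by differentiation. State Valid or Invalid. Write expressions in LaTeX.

Valid - differentiating G returns exactly f.

d/dt[G] = \frac{- 2 t^{4} - 12 t^{2} - 12 t - 32}{t^{5} - 3 t^{4} + 8 t^{3} - 24 t^{2} + 16 t - 48}
This equals f(t) exactly, so the claim holds.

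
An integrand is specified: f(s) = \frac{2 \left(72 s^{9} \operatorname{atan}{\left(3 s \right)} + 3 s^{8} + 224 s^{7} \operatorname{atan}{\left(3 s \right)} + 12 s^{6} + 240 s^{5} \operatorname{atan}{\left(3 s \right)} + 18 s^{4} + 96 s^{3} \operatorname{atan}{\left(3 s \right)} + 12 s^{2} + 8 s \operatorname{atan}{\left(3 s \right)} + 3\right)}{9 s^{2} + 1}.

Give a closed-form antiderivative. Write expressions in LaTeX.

An antiderivative is F(s) = 2 \left(- s^{2} - 1\right)^{4} \operatorname{atan}{\left(3 s \right)}.

f has the shape u'v + uv' for u = 2 \left(- s^{2} - 1\right)^{4} and v = \operatorname{atan}{\left(3 s \right)} — it is the derivative of the product u*v.
Check: d/ds[2 \left(- s^{2} - 1\right)^{4} \operatorname{atan}{\left(3 s \right)}] = \frac{144 s^{9} \operatorname{atan}{\left(3 s \right)} + 6 s^{8} + 448 s^{7} \operatorname{atan}{\left(3 s \right)} + 24 s^{6} + 480 s^{5} \operatorname{atan}{\left(3 s \right)} + 36 s^{4} + 192 s^{3} \operatorname{atan}{\left(3 s \right)} + 24 s^{2} + 16 s \operatorname{atan}{\left(3 s \right)} + 6}{9 s^{2} + 1}, which equals f(s).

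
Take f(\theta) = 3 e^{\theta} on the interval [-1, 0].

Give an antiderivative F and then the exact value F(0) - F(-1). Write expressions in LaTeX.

Antiderivative: F(\theta) = 3 e^{\theta}; value = 3 - \frac{3}{e}

Differentiate the proposed F(\theta) back; it has to land on f(\theta) exactly.
F(\theta) = 3 e^{\theta} is an antiderivative of f.
Check: d/d\theta[3 e^{\theta}] = 3 e^{\theta} = f(\theta).
F(0) = 3; F(-1) = \frac{3}{e}.
Integral = F(0) - F(-1) = 3 - \frac{3}{e}.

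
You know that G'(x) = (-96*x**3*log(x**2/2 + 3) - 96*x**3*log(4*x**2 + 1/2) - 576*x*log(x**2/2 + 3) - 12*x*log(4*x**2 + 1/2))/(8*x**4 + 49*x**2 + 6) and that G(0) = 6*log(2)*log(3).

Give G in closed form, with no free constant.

G(x) = -6*log(x**2/2 + 3)*log(4*x**2 + 1/2)

Recognize the product-rule pattern: G'(x) = u'v + uv' with u = -6*log(4*x**2 + 1/2), v = log(x**2/2 + 3), so integration by parts undoes it.
A general antiderivative is -6*log(x**2/2 + 3)*log(4*x**2 + 1/2) + C.
The condition gives C = 6*log(2)*log(3) - (6*log(2)*log(3)) = 0.
So G(x) = -6*log(x**2/2 + 3)*log(4*x**2 + 1/2).
Check: d/dx[-6*log(x**2/2 + 3)*log(4*x**2 + 1/2)] = (-96*x**3*log(x**2/2 + 3) - 96*x**3*log(4*x**2 + 1/2) - 576*x*log(x**2/2 + 3) - 12*x*log(4*x**2 + 1/2))/(8*x**4 + 49*x**2 + 6) = G'(x).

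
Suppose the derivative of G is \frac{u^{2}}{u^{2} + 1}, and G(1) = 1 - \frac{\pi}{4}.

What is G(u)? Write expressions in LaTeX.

G(u) = u - \operatorname{atan}{\left(u \right)}

Since d/du undoes antidifferentiation here, G(u) must give back the stated G'(u).
A general antiderivative is u - \operatorname{atan}{\left(u \right)} + C.
The condition gives C = 1 - \frac{\pi}{4} - (1 - \frac{\pi}{4}) = 0.
So G(u) = u - \operatorname{atan}{\left(u \right)}.
Check: d/du[u - \operatorname{atan}{\left(u \right)}] = \frac{u^{2}}{u^{2} + 1} = G'(u).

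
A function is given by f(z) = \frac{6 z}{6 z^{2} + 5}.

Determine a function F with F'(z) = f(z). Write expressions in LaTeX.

An antiderivative is F(z) = \frac{\log{\left(3 z^{2} + \frac{5}{2} \right)}}{2}.

f matches the chain-rule pattern g'(h)*h' with inner function h(z) = 3 z^{2} + \frac{5}{2}; substituting u = h(z) collapses the integral.
Check: d/dz[\frac{\log{\left(3 z^{2} + \frac{5}{2} \right)}}{2}] = \frac{6 z}{6 z^{2} + 5} = f(z).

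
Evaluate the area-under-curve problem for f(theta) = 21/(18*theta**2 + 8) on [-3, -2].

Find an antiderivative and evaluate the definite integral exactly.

Antiderivative: F(theta) = 7*atan(3*theta/2)/4; value = -7*atan(3)/4 + 7*atan(9/2)/4

A first test for any F(theta): its theta-derivative must equal f(theta) identically.
F(theta) = 7*atan(3*theta/2)/4 is an antiderivative of f.
Check: d/dtheta[7*atan(3*theta/2)/4] = 21/(18*theta**2 + 8) = f(theta).
F(-2) = -7*atan(3)/4; F(-3) = -7*atan(9/2)/4.
Integral = F(-2) - F(-3) = -7*atan(3)/4 + 7*atan(9/2)/4.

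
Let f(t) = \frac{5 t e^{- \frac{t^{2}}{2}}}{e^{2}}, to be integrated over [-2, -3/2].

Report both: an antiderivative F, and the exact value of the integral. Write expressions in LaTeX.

Antiderivative: F(t) = - \frac{5 e^{- \frac{t^{2}}{2}}}{e^{2}}; value = - \frac{5}{e^{\frac{25}{8}}} + \frac{5}{e^{4}}

The substitution u = - \frac{t^{2}}{2} - 2 works: f is exactly (dF/du)*(du/dt) for that inner function.
F(t) = - \frac{5 e^{- \frac{t^{2}}{2}}}{e^{2}} is an antiderivative of f.
Check: d/dt[- \frac{5 e^{- \frac{t^{2}}{2}}}{e^{2}}] = \frac{5 t e^{- \frac{t^{2}}{2}}}{e^{2}} = f(t).
F(-3/2) = - \frac{5}{e^{\frac{25}{8}}}; F(-2) = - \frac{5}{e^{4}}.
Integral = F(-3/2) - F(-2) = - \frac{5}{e^{\frac{25}{8}}} + \frac{5}{e^{4}}.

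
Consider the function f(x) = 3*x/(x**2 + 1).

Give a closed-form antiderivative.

An antiderivative is F(x) = 3*log(3*x**2/2 + 3/2)/2.

The substitution u = 3*x**2/2 + 3/2 works: f is exactly (dF/du)*(du/dx) for that inner function.
Check: d/dx[3*log(3*x**2/2 + 3/2)/2] = 3*x/(x**2 + 1) = f(x).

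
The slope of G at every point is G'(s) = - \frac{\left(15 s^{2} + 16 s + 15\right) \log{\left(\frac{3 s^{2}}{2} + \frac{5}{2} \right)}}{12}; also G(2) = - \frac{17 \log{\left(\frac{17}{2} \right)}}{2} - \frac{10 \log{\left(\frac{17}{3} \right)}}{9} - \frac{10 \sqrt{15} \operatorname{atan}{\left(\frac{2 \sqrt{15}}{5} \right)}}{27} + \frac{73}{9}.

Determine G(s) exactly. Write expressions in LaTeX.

G(s) = - \frac{5 s^{3} \log{\left(3 s^{2} + 5 \right)}}{12} + \frac{5 s^{3}}{18} + \frac{5 s^{3} \log{\left(2 \right)}}{12} - \frac{2 s^{2} \log{\left(3 s^{2} + 5 \right)}}{3} + \frac{2 s^{2} \log{\left(2 \right)}}{3} + \frac{2 s^{2}}{3} - \frac{5 s \log{\left(3 s^{2} + 5 \right)}}{4} + \frac{5 s \log{\left(2 \right)}}{4} + \frac{10 s}{9} - \frac{10 \log{\left(s^{2} + \frac{5}{3} \right)}}{9} - \frac{10 \sqrt{15} \operatorname{atan}{\left(\frac{\sqrt{15} s}{5} \right)}}{27} + 1

A first test for any G(s): its s-derivative must equal the given G'(s).
A general antiderivative is \frac{5 s^{3}}{18} + \frac{2 s^{2}}{3} + \frac{10 s}{9} + \left(- \frac{5 s^{3}}{12} - \frac{2 s^{2}}{3} - \frac{5 s}{4}\right) \log{\left(\frac{3 s^{2}}{2} + \frac{5}{2} \right)} - \frac{10 \log{\left(s^{2} + \frac{5}{3} \right)}}{9} - \frac{10 \sqrt{15} \operatorname{atan}{\left(\frac{\sqrt{15} s}{5} \right)}}{27} + C.
The condition gives C = - \frac{17 \log{\left(\frac{17}{2} \right)}}{2} - \frac{10 \log{\left(\frac{17}{3} \right)}}{9} - \frac{10 \sqrt{15} \operatorname{atan}{\left(\frac{2 \sqrt{15}}{5} \right)}}{27} + \frac{73}{9} - (- \frac{17 \log{\left(\frac{17}{2} \right)}}{2} - \frac{10 \log{\left(\frac{17}{3} \right)}}{9} - \frac{10 \sqrt{15} \operatorname{atan}{\left(\frac{2 \sqrt{15}}{5} \right)}}{27} + \frac{64}{9}) = 1.
So G(s) = - \frac{5 s^{3} \log{\left(3 s^{2} + 5 \right)}}{12} + \frac{5 s^{3}}{18} + \frac{5 s^{3} \log{\left(2 \right)}}{12} - \frac{2 s^{2} \log{\left(3 s^{2} + 5 \right)}}{3} + \frac{2 s^{2} \log{\left(2 \right)}}{3} + \frac{2 s^{2}}{3} - \frac{5 s \log{\left(3 s^{2} + 5 \right)}}{4} + \frac{5 s \log{\left(2 \right)}}{4} + \frac{10 s}{9} - \frac{10 \log{\left(s^{2} + \frac{5}{3} \right)}}{9} - \frac{10 \sqrt{15} \operatorname{atan}{\left(\frac{\sqrt{15} s}{5} \right)}}{27} + 1.
Check: d/ds[- \frac{5 s^{3} \log{\left(3 s^{2} + 5 \right)}}{12} + \frac{5 s^{3}}{18} + \frac{5 s^{3} \log{\left(2 \right)}}{12} - \frac{2 s^{2} \log{\left(3 s^{2} + 5 \right)}}{3} + \frac{2 s^{2} \log{\left(2 \right)}}{3} + \frac{2 s^{2}}{3} - \frac{5 s \log{\left(3 s^{2} + 5 \right)}}{4} + \frac{5 s \log{\left(2 \right)}}{4} + \frac{10 s}{9} - \frac{10 \log{\left(s^{2} + \frac{5}{3} \right)}}{9} - \frac{10 \sqrt{15} \operatorname{atan}{\left(\frac{\sqrt{15} s}{5} \right)}}{27} + 1] = - \frac{5 s^{2} \log{\left(3 s^{2} + 5 \right)}}{4} + \frac{5 s^{2} \log{\left(2 \right)}}{4} - \frac{4 s \log{\left(3 s^{2} + 5 \right)}}{3} + \frac{4 s \log{\left(2 \right)}}{3} - \frac{5 \log{\left(3 s^{2} + 5 \right)}}{4} + \frac{5 \log{\left(2 \right)}}{4}, which equals G'(s).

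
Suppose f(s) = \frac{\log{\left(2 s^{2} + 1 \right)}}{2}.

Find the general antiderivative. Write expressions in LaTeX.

F(s) = \frac{s \log{\left(2 s^{2} + 1 \right)} - 2 s + \sqrt{2} \operatorname{atan}{\left(\sqrt{2} s \right)}}{2} + C

An antiderivative F(s) passes only if d/ds[F] lands on f(s) exactly.
Check: d/ds[\frac{s \log{\left(2 s^{2} + 1 \right)} - 2 s + \sqrt{2} \operatorname{atan}{\left(\sqrt{2} s \right)}}{2}] = \frac{\log{\left(2 s^{2} + 1 \right)}}{2} = f(s).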